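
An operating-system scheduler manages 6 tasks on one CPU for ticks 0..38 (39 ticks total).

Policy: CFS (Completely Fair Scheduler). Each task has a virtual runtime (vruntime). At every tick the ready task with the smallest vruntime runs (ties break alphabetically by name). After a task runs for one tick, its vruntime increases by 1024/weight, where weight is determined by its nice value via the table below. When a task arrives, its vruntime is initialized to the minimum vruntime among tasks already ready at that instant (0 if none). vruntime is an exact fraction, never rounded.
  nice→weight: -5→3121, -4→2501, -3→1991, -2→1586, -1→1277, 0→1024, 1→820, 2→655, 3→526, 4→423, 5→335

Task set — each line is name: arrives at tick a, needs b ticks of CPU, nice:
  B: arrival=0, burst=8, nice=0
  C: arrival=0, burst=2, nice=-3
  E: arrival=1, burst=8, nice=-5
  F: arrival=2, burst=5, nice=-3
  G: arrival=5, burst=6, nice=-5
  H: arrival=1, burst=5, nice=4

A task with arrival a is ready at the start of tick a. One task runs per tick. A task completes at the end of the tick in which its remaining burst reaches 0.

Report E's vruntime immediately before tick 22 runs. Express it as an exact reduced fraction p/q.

vruntime(E, start of tick 22) = 7168/3121

t=0: vr[B=0 C=0] → run B
t=1: vr[B=1 C=0 E=0 H=0] → run C
t=2: vr[B=1 C=1024/1991 E=0 F=0 H=0] → run E
t=3: vr[B=1 C=1024/1991 E=1024/3121 F=0 H=0] → run F
t=4: vr[B=1 C=1024/1991 E=1024/3121 F=1024/1991 H=0] → run H
t=5: vr[B=1 C=1024/1991 E=1024/3121 F=1024/1991 G=1024/3121 H=1024/423] → run E
t=6: vr[B=1 C=1024/1991 E=2048/3121 F=1024/1991 G=1024/3121 H=1024/423] → run G
t=7: vr[B=1 C=1024/1991 E=2048/3121 F=1024/1991 G=2048/3121 H=1024/423] → run C
t=8: vr[B=1 E=2048/3121 F=1024/1991 G=2048/3121 H=1024/423] → run F
t=9: vr[B=1 E=2048/3121 F=2048/1991 G=2048/3121 H=1024/423] → run E
t=10: vr[B=1 E=3072/3121 F=2048/1991 G=2048/3121 H=1024/423] → run G
t=11: vr[B=1 E=3072/3121 F=2048/1991 G=3072/3121 H=1024/423] → run E
t=12: vr[B=1 E=4096/3121 F=2048/1991 G=3072/3121 H=1024/423] → run G
t=13: vr[B=1 E=4096/3121 F=2048/1991 G=4096/3121 H=1024/423] → run B
t=14: vr[B=2 E=4096/3121 F=2048/1991 G=4096/3121 H=1024/423] → run F
t=15: vr[B=2 E=4096/3121 F=3072/1991 G=4096/3121 H=1024/423] → run E
t=16: vr[B=2 E=5120/3121 F=3072/1991 G=4096/3121 H=1024/423] → run G
t=17: vr[B=2 E=5120/3121 F=3072/1991 G=5120/3121 H=1024/423] → run F
t=18: vr[B=2 E=5120/3121 F=4096/1991 G=5120/3121 H=1024/423] → run E
t=19: vr[B=2 E=6144/3121 F=4096/1991 G=5120/3121 H=1024/423] → run G
t=20: vr[B=2 E=6144/3121 F=4096/1991 G=6144/3121 H=1024/423] → run E
t=21: vr[B=2 E=7168/3121 F=4096/1991 G=6144/3121 H=1024/423] → run G
t=22: vr[B=2 E=7168/3121 F=4096/1991 H=1024/423] → run B
t=23: vr[B=3 E=7168/3121 F=4096/1991 H=1024/423] → run F
t=24: vr[B=3 E=7168/3121 H=1024/423] → run E
t=25: vr[B=3 H=1024/423] → run H
t=26: vr[B=3 H=2048/423] → run B
t=27: vr[B=4 H=2048/423] → run B
t=28: vr[B=5 H=2048/423] → run H
t=29: vr[B=5 H=1024/141] → run B
t=30: vr[B=6 H=1024/141] → run B
t=31: vr[B=7 H=1024/141] → run B
t=32: vr[H=1024/141] → run H
t=33: vr[H=4096/423] → run H
t=34: (idle)
t=35: (idle)
t=36: (idle)
t=37: (idle)
t=38: (idle)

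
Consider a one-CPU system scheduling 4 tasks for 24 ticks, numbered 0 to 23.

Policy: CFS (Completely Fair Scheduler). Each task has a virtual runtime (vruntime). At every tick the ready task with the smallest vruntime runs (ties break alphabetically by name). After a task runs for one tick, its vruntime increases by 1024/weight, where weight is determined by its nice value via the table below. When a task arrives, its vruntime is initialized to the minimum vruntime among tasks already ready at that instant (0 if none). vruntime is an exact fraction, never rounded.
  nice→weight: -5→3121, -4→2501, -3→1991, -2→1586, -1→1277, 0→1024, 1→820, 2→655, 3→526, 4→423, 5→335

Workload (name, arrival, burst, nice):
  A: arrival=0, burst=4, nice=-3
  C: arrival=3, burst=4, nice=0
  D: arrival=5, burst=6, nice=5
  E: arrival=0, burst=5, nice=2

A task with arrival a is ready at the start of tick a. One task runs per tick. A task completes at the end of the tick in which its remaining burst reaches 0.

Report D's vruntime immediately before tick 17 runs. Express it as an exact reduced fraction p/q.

vruntime(D, start of tick 17) = 9184256/666985

t=0: vr[A=0 E=0] → run A
t=1: vr[A=1024/1991 E=0] → run E
t=2: vr[A=1024/1991 E=1024/655] → run A
t=3: vr[A=2048/1991 C=2048/1991 E=1024/655] → run A
t=4: vr[A=3072/1991 C=2048/1991 E=1024/655] → run C
t=5: vr[A=3072/1991 C=4039/1991 D=3072/1991 E=1024/655] → run A
t=6: vr[C=4039/1991 D=3072/1991 E=1024/655] → run D
t=7: vr[C=4039/1991 D=3067904/666985 E=1024/655] → run E
t=8: vr[C=4039/1991 D=3067904/666985 E=2048/655] → run C
t=9: vr[C=6030/1991 D=3067904/666985 E=2048/655] → run C
t=10: vr[C=8021/1991 D=3067904/666985 E=2048/655] → run E
t=11: vr[C=8021/1991 D=3067904/666985 E=3072/655] → run C
t=12: vr[D=3067904/666985 E=3072/655] → run D
t=13: vr[D=5106688/666985 E=3072/655] → run E
t=14: vr[D=5106688/666985 E=4096/655] → run E
t=15: vr[D=5106688/666985] → run D
t=16: vr[D=7145472/666985] → run D
t=17: vr[D=9184256/666985] → run D
t=18: vr[D=2244608/133397] → run D
t=19: (idle)
t=20: (idle)
t=21: (idle)
t=22: (idle)
t=23: (idle)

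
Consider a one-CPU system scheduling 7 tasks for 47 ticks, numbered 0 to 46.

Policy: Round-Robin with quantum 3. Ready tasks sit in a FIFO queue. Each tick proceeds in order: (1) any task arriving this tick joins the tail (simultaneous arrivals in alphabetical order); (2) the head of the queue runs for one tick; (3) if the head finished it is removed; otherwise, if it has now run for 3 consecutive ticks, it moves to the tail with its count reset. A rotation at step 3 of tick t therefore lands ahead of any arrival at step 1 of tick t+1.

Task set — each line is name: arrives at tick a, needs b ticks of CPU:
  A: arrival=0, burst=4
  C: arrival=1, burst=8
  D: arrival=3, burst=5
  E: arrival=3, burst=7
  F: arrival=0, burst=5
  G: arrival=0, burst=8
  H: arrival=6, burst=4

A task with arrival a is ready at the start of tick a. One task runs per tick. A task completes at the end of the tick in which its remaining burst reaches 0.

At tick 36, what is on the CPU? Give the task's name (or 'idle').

t=0: queue=[A,F,G] q_used=0 → run A
t=1: queue=[A,F,G,C] q_used=1 → run A
t=2: queue=[A,F,G,C] q_used=2 → run A
t=3: queue=[F,G,C,A,D,E] q_used=0 → run F
t=4: queue=[F,G,C,A,D,E] q_used=1 → run F
t=5: queue=[F,G,C,A,D,E] q_used=2 → run F
t=6: queue=[G,C,A,D,E,F,H] q_used=0 → run G
t=7: queue=[G,C,A,D,E,F,H] q_used=1 → run G
t=8: queue=[G,C,A,D,E,F,H] q_used=2 → run G
t=9: queue=[C,A,D,E,F,H,G] q_used=0 → run C
t=10: queue=[C,A,D,E,F,H,G] q_used=1 → run C
t=11: queue=[C,A,D,E,F,H,G] q_used=2 → run C
t=12: queue=[A,D,E,F,H,G,C] q_used=0 → run A
t=13: queue=[D,E,F,H,G,C] q_used=0 → run D
t=14: queue=[D,E,F,H,G,C] q_used=1 → run D
t=15: queue=[D,E,F,H,G,C] q_used=2 → run D
t=16: queue=[E,F,H,G,C,D] q_used=0 → run E
t=17: queue=[E,F,H,G,C,D] q_used=1 → run E
t=18: queue=[E,F,H,G,C,D] q_used=2 → run E
t=19: queue=[F,H,G,C,D,E] q_used=0 → run F
t=20: queue=[F,H,G,C,D,E] q_used=1 → run F
t=21: queue=[H,G,C,D,E] q_used=0 → run H
t=22: queue=[H,G,C,D,E] q_used=1 → run H
t=23: queue=[H,G,C,D,E] q_used=2 → run H
t=24: queue=[G,C,D,E,H] q_used=0 → run G
t=25: queue=[G,C,D,E,H] q_used=1 → run G
t=26: queue=[G,C,D,E,H] q_used=2 → run G
t=27: queue=[C,D,E,H,G] q_used=0 → run C
t=28: queue=[C,D,E,H,G] q_used=1 → run C
t=29: queue=[C,D,E,H,G] q_used=2 → run C
t=30: queue=[D,E,H,G,C] q_used=0 → run D
t=31: queue=[D,E,H,G,C] q_used=1 → run D
t=32: queue=[E,H,G,C] q_used=0 → run E
t=33: queue=[E,H,G,C] q_used=1 → run E
t=34: queue=[E,H,G,C] q_used=2 → run E
t=35: queue=[H,G,C,E] q_used=0 → run H
t=36: queue=[G,C,E] q_used=0 → run G
t=37: queue=[G,C,E] q_used=1 → run G
t=38: queue=[C,E] q_used=0 → run C
t=39: queue=[C,E] q_used=1 → run C
t=40: queue=[E] q_used=0 → run E
t=41: (idle)
t=42: (idle)
t=43: (idle)
t=44: (idle)
t=45: (idle)
t=46: (idle)

running at tick 36 = G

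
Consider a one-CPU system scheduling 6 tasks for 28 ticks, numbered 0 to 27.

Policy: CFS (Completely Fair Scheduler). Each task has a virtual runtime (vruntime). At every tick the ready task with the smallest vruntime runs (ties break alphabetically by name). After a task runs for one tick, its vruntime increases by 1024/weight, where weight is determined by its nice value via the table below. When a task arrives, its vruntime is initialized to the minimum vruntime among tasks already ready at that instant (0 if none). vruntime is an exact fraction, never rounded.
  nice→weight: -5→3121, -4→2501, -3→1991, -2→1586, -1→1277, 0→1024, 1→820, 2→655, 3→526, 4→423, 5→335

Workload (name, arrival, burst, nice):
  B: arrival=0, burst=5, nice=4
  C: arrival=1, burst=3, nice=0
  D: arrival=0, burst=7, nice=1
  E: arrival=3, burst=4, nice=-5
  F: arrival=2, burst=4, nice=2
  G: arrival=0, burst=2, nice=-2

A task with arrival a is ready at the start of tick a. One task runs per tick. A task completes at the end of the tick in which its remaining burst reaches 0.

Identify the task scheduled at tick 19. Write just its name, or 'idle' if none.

t=0: vr[B=0 D=0 G=0] → run B
t=1: vr[B=1024/423 C=0 D=0 G=0] → run C
t=2: vr[B=1024/423 C=1 D=0 F=0 G=0] → run D
t=3: vr[B=1024/423 C=1 D=256/205 E=0 F=0 G=0] → run E
t=4: vr[B=1024/423 C=1 D=256/205 E=1024/3121 F=0 G=0] → run F
t=5: vr[B=1024/423 C=1 D=256/205 E=1024/3121 F=1024/655 G=0] → run G
t=6: vr[B=1024/423 C=1 D=256/205 E=1024/3121 F=1024/655 G=512/793] → run E
t=7: vr[B=1024/423 C=1 D=256/205 E=2048/3121 F=1024/655 G=512/793] → run G
t=8: vr[B=1024/423 C=1 D=256/205 E=2048/3121 F=1024/655] → run E
t=9: vr[B=1024/423 C=1 D=256/205 E=3072/3121 F=1024/655] → run E
t=10: vr[B=1024/423 C=1 D=256/205 F=1024/655] → run C
t=11: vr[B=1024/423 C=2 D=256/205 F=1024/655] → run D
t=12: vr[B=1024/423 C=2 D=512/205 F=1024/655] → run F
t=13: vr[B=1024/423 C=2 D=512/205 F=2048/655] → run C
t=14: vr[B=1024/423 D=512/205 F=2048/655] → run B
t=15: vr[B=2048/423 D=512/205 F=2048/655] → run D
t=16: vr[B=2048/423 D=768/205 F=2048/655] → run F
t=17: vr[B=2048/423 D=768/205 F=3072/655] → run D
t=18: vr[B=2048/423 D=1024/205 F=3072/655] → run F
t=19: vr[B=2048/423 D=1024/205] → run B
t=20: vr[B=1024/141 D=1024/205] → run D
t=21: vr[B=1024/141 D=256/41] → run D
t=22: vr[B=1024/141 D=1536/205] → run B
t=23: vr[B=4096/423 D=1536/205] → run D
t=24: vr[B=4096/423] → run B
t=25: (idle)
t=26: (idle)
t=27: (idle)

running at tick 19 = B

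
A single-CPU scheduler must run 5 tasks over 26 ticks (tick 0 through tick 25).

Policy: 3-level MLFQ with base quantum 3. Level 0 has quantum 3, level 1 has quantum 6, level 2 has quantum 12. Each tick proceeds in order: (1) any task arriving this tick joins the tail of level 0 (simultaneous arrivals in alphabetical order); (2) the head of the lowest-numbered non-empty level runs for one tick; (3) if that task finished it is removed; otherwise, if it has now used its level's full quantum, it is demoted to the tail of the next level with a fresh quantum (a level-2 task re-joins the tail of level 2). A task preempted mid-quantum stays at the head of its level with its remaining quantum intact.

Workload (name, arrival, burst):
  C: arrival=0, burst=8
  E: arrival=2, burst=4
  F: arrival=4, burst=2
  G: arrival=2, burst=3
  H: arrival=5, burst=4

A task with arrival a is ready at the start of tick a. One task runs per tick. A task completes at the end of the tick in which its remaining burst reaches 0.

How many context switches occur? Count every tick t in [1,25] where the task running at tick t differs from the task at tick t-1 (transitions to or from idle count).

context switches = 8

t=0: L0/L1/L2 = C/-/- → run C
t=1: L0/L1/L2 = C/-/- → run C
t=2: L0/L1/L2 = CEG/-/- → run C
t=3: L0/L1/L2 = EG/C/- → run E
t=4: L0/L1/L2 = EGF/C/- → run E
t=5: L0/L1/L2 = EGFH/C/- → run E
t=6: L0/L1/L2 = GFH/CE/- → run G
t=7: L0/L1/L2 = GFH/CE/- → run G
t=8: L0/L1/L2 = GFH/CE/- → run G
t=9: L0/L1/L2 = FH/CE/- → run F
t=10: L0/L1/L2 = FH/CE/- → run F
t=11: L0/L1/L2 = H/CE/- → run H
t=12: L0/L1/L2 = H/CE/- → run H
t=13: L0/L1/L2 = H/CE/- → run H
t=14: L0/L1/L2 = -/CEH/- → run C
t=15: L0/L1/L2 = -/CEH/- → run C
t=16: L0/L1/L2 = -/CEH/- → run C
t=17: L0/L1/L2 = -/CEH/- → run C
t=18: L0/L1/L2 = -/CEH/- → run C
t=19: L0/L1/L2 = -/EH/- → run E
t=20: L0/L1/L2 = -/H/- → run H
t=21: (idle)
t=22: (idle)
t=23: (idle)
t=24: (idle)
t=25: (idle)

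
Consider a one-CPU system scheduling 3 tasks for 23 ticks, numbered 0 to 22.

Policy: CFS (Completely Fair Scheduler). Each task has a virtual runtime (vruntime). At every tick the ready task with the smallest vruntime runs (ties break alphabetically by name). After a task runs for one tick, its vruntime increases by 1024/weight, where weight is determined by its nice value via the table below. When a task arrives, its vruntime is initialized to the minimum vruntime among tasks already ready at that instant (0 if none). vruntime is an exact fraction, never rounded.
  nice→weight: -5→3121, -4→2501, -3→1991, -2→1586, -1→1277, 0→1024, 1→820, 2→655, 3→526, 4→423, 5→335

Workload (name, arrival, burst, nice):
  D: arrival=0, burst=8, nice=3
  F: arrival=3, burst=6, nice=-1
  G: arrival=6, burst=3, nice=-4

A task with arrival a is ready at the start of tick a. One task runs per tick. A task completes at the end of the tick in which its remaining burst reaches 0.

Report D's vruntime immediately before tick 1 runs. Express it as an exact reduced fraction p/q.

t=0: vr[D=0] → run D
t=1: vr[D=512/263] → run D
t=2: vr[D=1024/263] → run D
t=3: vr[D=1536/263 F=1536/263] → run D
t=4: vr[D=2048/263 F=1536/263] → run F
t=5: vr[D=2048/263 F=2230784/335851] → run F
t=6: vr[D=2048/263 F=2500096/335851 G=2500096/335851] → run F
t=7: vr[D=2048/263 F=2769408/335851 G=2500096/335851] → run G
t=8: vr[D=2048/263 F=2769408/335851 G=6596651520/839963351] → run D
t=9: vr[D=2560/263 F=2769408/335851 G=6596651520/839963351] → run G
t=10: vr[D=2560/263 F=2769408/335851 G=6940562944/839963351] → run F
t=11: vr[D=2560/263 F=3038720/335851 G=6940562944/839963351] → run G
t=12: vr[D=2560/263 F=3038720/335851] → run F
t=13: vr[D=2560/263 F=3308032/335851] → run D
t=14: vr[D=3072/263 F=3308032/335851] → run F
t=15: vr[D=3072/263] → run D
t=16: vr[D=3584/263] → run D
t=17: (idle)
t=18: (idle)
t=19: (idle)
t=20: (idle)
t=21: (idle)
t=22: (idle)

vruntime(D, start of tick 1) = 512/263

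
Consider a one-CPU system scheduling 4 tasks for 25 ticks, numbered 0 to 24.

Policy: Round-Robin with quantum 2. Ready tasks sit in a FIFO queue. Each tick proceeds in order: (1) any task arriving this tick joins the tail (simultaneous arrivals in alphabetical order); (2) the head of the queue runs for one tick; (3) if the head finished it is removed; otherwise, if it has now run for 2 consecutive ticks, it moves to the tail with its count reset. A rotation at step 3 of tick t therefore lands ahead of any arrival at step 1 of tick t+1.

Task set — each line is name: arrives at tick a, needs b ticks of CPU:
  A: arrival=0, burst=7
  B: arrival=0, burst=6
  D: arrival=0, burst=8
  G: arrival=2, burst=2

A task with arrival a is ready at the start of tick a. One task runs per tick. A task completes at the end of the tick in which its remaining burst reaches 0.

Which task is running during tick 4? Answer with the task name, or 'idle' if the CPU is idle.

running at tick 4 = D

t=0: queue=[A,B,D] q_used=0 → run A
t=1: queue=[A,B,D] q_used=1 → run A
t=2: queue=[B,D,A,G] q_used=0 → run B
t=3: queue=[B,D,A,G] q_used=1 → run B
t=4: queue=[D,A,G,B] q_used=0 → run D
t=5: queue=[D,A,G,B] q_used=1 → run D
t=6: queue=[A,G,B,D] q_used=0 → run A
t=7: queue=[A,G,B,D] q_used=1 → run A
t=8: queue=[G,B,D,A] q_used=0 → run G
t=9: queue=[G,B,D,A] q_used=1 → run G
t=10: queue=[B,D,A] q_used=0 → run B
t=11: queue=[B,D,A] q_used=1 → run B
t=12: queue=[D,A,B] q_used=0 → run D
t=13: queue=[D,A,B] q_used=1 → run D
t=14: queue=[A,B,D] q_used=0 → run A
t=15: queue=[A,B,D] q_used=1 → run A
t=16: queue=[B,D,A] q_used=0 → run B
t=17: queue=[B,D,A] q_used=1 → run B
t=18: queue=[D,A] q_used=0 → run D
t=19: queue=[D,A] q_used=1 → run D
t=20: queue=[A,D] q_used=0 → run A
t=21: queue=[D] q_used=0 → run D
t=22: queue=[D] q_used=1 → run D
t=23: (idle)
t=24: (idle)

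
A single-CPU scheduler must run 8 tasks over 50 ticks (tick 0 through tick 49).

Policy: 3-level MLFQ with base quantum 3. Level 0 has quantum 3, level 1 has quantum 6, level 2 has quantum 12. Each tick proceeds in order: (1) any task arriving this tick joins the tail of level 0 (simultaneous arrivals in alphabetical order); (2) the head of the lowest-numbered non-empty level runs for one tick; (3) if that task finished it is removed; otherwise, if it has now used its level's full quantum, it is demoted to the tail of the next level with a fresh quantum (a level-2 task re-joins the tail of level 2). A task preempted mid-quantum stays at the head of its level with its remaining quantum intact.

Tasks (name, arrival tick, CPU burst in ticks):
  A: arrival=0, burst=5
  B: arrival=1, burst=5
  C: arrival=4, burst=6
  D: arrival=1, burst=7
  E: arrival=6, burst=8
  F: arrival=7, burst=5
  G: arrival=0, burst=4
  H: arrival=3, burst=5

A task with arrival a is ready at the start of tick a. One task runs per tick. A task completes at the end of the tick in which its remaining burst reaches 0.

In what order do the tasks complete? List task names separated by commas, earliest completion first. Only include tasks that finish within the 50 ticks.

t=0: L0/L1/L2 = AG/-/- → run A
t=1: L0/L1/L2 = AGBD/-/- → run A
t=2: L0/L1/L2 = AGBD/-/- → run A
t=3: L0/L1/L2 = GBDH/A/- → run G
t=4: L0/L1/L2 = GBDHC/A/- → run G
t=5: L0/L1/L2 = GBDHC/A/- → run G
t=6: L0/L1/L2 = BDHCE/AG/- → run B
t=7: L0/L1/L2 = BDHCEF/AG/- → run B
t=8: L0/L1/L2 = BDHCEF/AG/- → run B
t=9: L0/L1/L2 = DHCEF/AGB/- → run D
t=10: L0/L1/L2 = DHCEF/AGB/- → run D
t=11: L0/L1/L2 = DHCEF/AGB/- → run D
t=12: L0/L1/L2 = HCEF/AGBD/- → run H
t=13: L0/L1/L2 = HCEF/AGBD/- → run H
t=14: L0/L1/L2 = HCEF/AGBD/- → run H
t=15: L0/L1/L2 = CEF/AGBDH/- → run C
t=16: L0/L1/L2 = CEF/AGBDH/- → run C
t=17: L0/L1/L2 = CEF/AGBDH/- → run C
t=18: L0/L1/L2 = EF/AGBDHC/- → run E
t=19: L0/L1/L2 = EF/AGBDHC/- → run E
t=20: L0/L1/L2 = EF/AGBDHC/- → run E
t=21: L0/L1/L2 = F/AGBDHCE/- → run F
t=22: L0/L1/L2 = F/AGBDHCE/- → run F
t=23: L0/L1/L2 = F/AGBDHCE/- → run F
t=24: L0/L1/L2 = -/AGBDHCEF/- → run A
t=25: L0/L1/L2 = -/AGBDHCEF/- → run A
t=26: L0/L1/L2 = -/GBDHCEF/- → run G
t=27: L0/L1/L2 = -/BDHCEF/- → run B
t=28: L0/L1/L2 = -/BDHCEF/- → run B
t=29: L0/L1/L2 = -/DHCEF/- → run D
t=30: L0/L1/L2 = -/DHCEF/- → run D
t=31: L0/L1/L2 = -/DHCEF/- → run D
t=32: L0/L1/L2 = -/DHCEF/- → run D
t=33: L0/L1/L2 = -/HCEF/- → run H
t=34: L0/L1/L2 = -/HCEF/- → run H
t=35: L0/L1/L2 = -/CEF/- → run C
t=36: L0/L1/L2 = -/CEF/- → run C
t=37: L0/L1/L2 = -/CEF/- → run C
t=38: L0/L1/L2 = -/EF/- → run E
t=39: L0/L1/L2 = -/EF/- → run E
t=40: L0/L1/L2 = -/EF/- → run E
t=41: L0/L1/L2 = -/EF/- → run E
t=42: L0/L1/L2 = -/EF/- → run E
t=43: L0/L1/L2 = -/F/- → run F
t=44: L0/L1/L2 = -/F/- → run F
t=45: (idle)
t=46: (idle)
t=47: (idle)
t=48: (idle)
t=49: (idle)

completion order = A, G, B, D, H, C, E, F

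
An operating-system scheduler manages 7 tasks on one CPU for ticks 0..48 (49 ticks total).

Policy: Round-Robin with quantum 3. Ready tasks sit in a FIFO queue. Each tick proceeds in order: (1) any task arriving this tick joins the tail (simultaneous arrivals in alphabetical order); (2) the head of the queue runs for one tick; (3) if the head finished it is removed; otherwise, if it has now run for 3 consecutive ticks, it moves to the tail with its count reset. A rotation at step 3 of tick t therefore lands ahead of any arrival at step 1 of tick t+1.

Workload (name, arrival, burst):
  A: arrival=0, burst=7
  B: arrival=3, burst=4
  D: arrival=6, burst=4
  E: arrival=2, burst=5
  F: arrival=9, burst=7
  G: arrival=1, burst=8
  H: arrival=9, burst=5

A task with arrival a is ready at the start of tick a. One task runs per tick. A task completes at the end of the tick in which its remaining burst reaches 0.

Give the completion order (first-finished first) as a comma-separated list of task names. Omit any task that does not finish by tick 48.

t=0: queue=[A] q_used=0 → run A
t=1: queue=[A,G] q_used=1 → run A
t=2: queue=[A,G,E] q_used=2 → run A
t=3: queue=[G,E,A,B] q_used=0 → run G
t=4: queue=[G,E,A,B] q_used=1 → run G
t=5: queue=[G,E,A,B] q_used=2 → run G
t=6: queue=[E,A,B,G,D] q_used=0 → run E
t=7: queue=[E,A,B,G,D] q_used=1 → run E
t=8: queue=[E,A,B,G,D] q_used=2 → run E
t=9: queue=[A,B,G,D,E,F,H] q_used=0 → run A
t=10: queue=[A,B,G,D,E,F,H] q_used=1 → run A
t=11: queue=[A,B,G,D,E,F,H] q_used=2 → run A
t=12: queue=[B,G,D,E,F,H,A] q_used=0 → run B
t=13: queue=[B,G,D,E,F,H,A] q_used=1 → run B
t=14: queue=[B,G,D,E,F,H,A] q_used=2 → run B
t=15: queue=[G,D,E,F,H,A,B] q_used=0 → run G
t=16: queue=[G,D,E,F,H,A,B] q_used=1 → run G
t=17: queue=[G,D,E,F,H,A,B] q_used=2 → run G
t=18: queue=[D,E,F,H,A,B,G] q_used=0 → run D
t=19: queue=[D,E,F,H,A,B,G] q_used=1 → run D
t=20: queue=[D,E,F,H,A,B,G] q_used=2 → run D
t=21: queue=[E,F,H,A,B,G,D] q_used=0 → run E
t=22: queue=[E,F,H,A,B,G,D] q_used=1 → run E
t=23: queue=[F,H,A,B,G,D] q_used=0 → run F
t=24: queue=[F,H,A,B,G,D] q_used=1 → run F
t=25: queue=[F,H,A,B,G,D] q_used=2 → run F
t=26: queue=[H,A,B,G,D,F] q_used=0 → run H
t=27: queue=[H,A,B,G,D,F] q_used=1 → run H
t=28: queue=[H,A,B,G,D,F] q_used=2 → run H
t=29: queue=[A,B,G,D,F,H] q_used=0 → run A
t=30: queue=[B,G,D,F,H] q_used=0 → run B
t=31: queue=[G,D,F,H] q_used=0 → run G
t=32: queue=[G,D,F,H] q_used=1 → run G
t=33: queue=[D,F,H] q_used=0 → run D
t=34: queue=[F,H] q_used=0 → run F
t=35: queue=[F,H] q_used=1 → run F
t=36: queue=[F,H] q_used=2 → run F
t=37: queue=[H,F] q_used=0 → run H
t=38: queue=[H,F] q_used=1 → run H
t=39: queue=[F] q_used=0 → run F
t=40: (idle)
t=41: (idle)
t=42: (idle)
t=43: (idle)
t=44: (idle)
t=45: (idle)
t=46: (idle)
t=47: (idle)
t=48: (idle)

completion order = E, A, B, G, D, H, F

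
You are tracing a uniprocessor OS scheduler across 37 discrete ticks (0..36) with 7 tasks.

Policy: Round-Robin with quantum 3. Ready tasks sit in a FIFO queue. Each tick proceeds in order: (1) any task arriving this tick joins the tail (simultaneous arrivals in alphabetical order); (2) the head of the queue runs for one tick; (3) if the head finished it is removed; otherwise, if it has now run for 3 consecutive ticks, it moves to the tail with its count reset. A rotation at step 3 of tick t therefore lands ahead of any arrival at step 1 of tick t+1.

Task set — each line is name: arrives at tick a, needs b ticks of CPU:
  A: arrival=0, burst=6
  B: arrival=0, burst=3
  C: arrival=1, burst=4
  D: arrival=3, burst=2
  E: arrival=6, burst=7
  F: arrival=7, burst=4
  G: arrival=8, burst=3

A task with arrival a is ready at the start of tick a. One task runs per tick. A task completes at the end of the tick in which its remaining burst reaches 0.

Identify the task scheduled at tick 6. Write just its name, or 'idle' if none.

t=0: queue=[A,B] q_used=0 → run A
t=1: queue=[A,B,C] q_used=1 → run A
t=2: queue=[A,B,C] q_used=2 → run A
t=3: queue=[B,C,A,D] q_used=0 → run B
t=4: queue=[B,C,A,D] q_used=1 → run B
t=5: queue=[B,C,A,D] q_used=2 → run B
t=6: queue=[C,A,D,E] q_used=0 → run C
t=7: queue=[C,A,D,E,F] q_used=1 → run C
t=8: queue=[C,A,D,E,F,G] q_used=2 → run C
t=9: queue=[A,D,E,F,G,C] q_used=0 → run A
t=10: queue=[A,D,E,F,G,C] q_used=1 → run A
t=11: queue=[A,D,E,F,G,C] q_used=2 → run A
t=12: queue=[D,E,F,G,C] q_used=0 → run D
t=13: queue=[D,E,F,G,C] q_used=1 → run D
t=14: queue=[E,F,G,C] q_used=0 → run E
t=15: queue=[E,F,G,C] q_used=1 → run E
t=16: queue=[E,F,G,C] q_used=2 → run E
t=17: queue=[F,G,C,E] q_used=0 → run F
t=18: queue=[F,G,C,E] q_used=1 → run F
t=19: queue=[F,G,C,E] q_used=2 → run F
t=20: queue=[G,C,E,F] q_used=0 → run G
t=21: queue=[G,C,E,F] q_used=1 → run G
t=22: queue=[G,C,E,F] q_used=2 → run G
t=23: queue=[C,E,F] q_used=0 → run C
t=24: queue=[E,F] q_used=0 → run E
t=25: queue=[E,F] q_used=1 → run E
t=26: queue=[E,F] q_used=2 → run E
t=27: queue=[F,E] q_used=0 → run F
t=28: queue=[E] q_used=0 → run E
t=29: (idle)
t=30: (idle)
t=31: (idle)
t=32: (idle)
t=33: (idle)
t=34: (idle)
t=35: (idle)
t=36: (idle)

running at tick 6 = C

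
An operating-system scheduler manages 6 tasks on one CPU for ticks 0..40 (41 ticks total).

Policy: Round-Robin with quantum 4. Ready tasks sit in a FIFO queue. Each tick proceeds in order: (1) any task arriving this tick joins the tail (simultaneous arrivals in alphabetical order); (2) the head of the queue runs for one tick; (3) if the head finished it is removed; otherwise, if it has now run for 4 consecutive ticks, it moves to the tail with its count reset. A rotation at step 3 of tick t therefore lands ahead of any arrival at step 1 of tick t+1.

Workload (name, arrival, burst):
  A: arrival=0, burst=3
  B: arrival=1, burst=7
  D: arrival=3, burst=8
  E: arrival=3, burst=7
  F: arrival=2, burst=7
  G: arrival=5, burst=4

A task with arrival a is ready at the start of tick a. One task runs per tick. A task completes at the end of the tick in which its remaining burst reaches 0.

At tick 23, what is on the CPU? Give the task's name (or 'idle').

t=0: queue=[A] q_used=0 → run A
t=1: queue=[A,B] q_used=1 → run A
t=2: queue=[A,B,F] q_used=2 → run A
t=3: queue=[B,F,D,E] q_used=0 → run B
t=4: queue=[B,F,D,E] q_used=1 → run B
t=5: queue=[B,F,D,E,G] q_used=2 → run B
t=6: queue=[B,F,D,E,G] q_used=3 → run B
t=7: queue=[F,D,E,G,B] q_used=0 → run F
t=8: queue=[F,D,E,G,B] q_used=1 → run F
t=9: queue=[F,D,E,G,B] q_used=2 → run F
t=10: queue=[F,D,E,G,B] q_used=3 → run F
t=11: queue=[D,E,G,B,F] q_used=0 → run D
t=12: queue=[D,E,G,B,F] q_used=1 → run D
t=13: queue=[D,E,G,B,F] q_used=2 → run D
t=14: queue=[D,E,G,B,F] q_used=3 → run D
t=15: queue=[E,G,B,F,D] q_used=0 → run E
t=16: queue=[E,G,B,F,D] q_used=1 → run E
t=17: queue=[E,G,B,F,D] q_used=2 → run E
t=18: queue=[E,G,B,F,D] q_used=3 → run E
t=19: queue=[G,B,F,D,E] q_used=0 → run G
t=20: queue=[G,B,F,D,E] q_used=1 → run G
t=21: queue=[G,B,F,D,E] q_used=2 → run G
t=22: queue=[G,B,F,D,E] q_used=3 → run G
t=23: queue=[B,F,D,E] q_used=0 → run B
t=24: queue=[B,F,D,E] q_used=1 → run B
t=25: queue=[B,F,D,E] q_used=2 → run B
t=26: queue=[F,D,E] q_used=0 → run F
t=27: queue=[F,D,E] q_used=1 → run F
t=28: queue=[F,D,E] q_used=2 → run F
t=29: queue=[D,E] q_used=0 → run D
t=30: queue=[D,E] q_used=1 → run D
t=31: queue=[D,E] q_used=2 → run D
t=32: queue=[D,E] q_used=3 → run D
t=33: queue=[E] q_used=0 → run E
t=34: queue=[E] q_used=1 → run E
t=35: queue=[E] q_used=2 → run E
t=36: (idle)
t=37: (idle)
t=38: (idle)
t=39: (idle)
t=40: (idle)

running at tick 23 = B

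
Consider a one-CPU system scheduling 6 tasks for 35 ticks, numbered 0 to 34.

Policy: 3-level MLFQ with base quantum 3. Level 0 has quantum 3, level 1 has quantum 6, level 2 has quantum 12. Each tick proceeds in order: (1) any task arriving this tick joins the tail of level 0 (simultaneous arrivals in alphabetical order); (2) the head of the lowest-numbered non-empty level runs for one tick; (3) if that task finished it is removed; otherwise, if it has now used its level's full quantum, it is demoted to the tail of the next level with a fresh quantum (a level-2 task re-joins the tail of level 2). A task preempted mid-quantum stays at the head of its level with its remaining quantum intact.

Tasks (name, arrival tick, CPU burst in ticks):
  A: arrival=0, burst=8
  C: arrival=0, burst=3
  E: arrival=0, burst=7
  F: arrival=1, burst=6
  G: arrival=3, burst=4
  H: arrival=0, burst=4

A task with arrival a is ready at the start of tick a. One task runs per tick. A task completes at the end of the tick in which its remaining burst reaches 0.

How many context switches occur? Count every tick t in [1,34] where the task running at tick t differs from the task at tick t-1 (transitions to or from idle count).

context switches = 11

t=0: L0/L1/L2 = ACEH/-/- → run A
t=1: L0/L1/L2 = ACEHF/-/- → run A
t=2: L0/L1/L2 = ACEHF/-/- → run A
t=3: L0/L1/L2 = CEHFG/A/- → run C
t=4: L0/L1/L2 = CEHFG/A/- → run C
t=5: L0/L1/L2 = CEHFG/A/- → run C
t=6: L0/L1/L2 = EHFG/A/- → run E
t=7: L0/L1/L2 = EHFG/A/- → run E
t=8: L0/L1/L2 = EHFG/A/- → run E
t=9: L0/L1/L2 = HFG/AE/- → run H
t=10: L0/L1/L2 = HFG/AE/- → run H
t=11: L0/L1/L2 = HFG/AE/- → run H
t=12: L0/L1/L2 = FG/AEH/- → run F
t=13: L0/L1/L2 = FG/AEH/- → run F
t=14: L0/L1/L2 = FG/AEH/- → run F
t=15: L0/L1/L2 = G/AEHF/- → run G
t=16: L0/L1/L2 = G/AEHF/- → run G
t=17: L0/L1/L2 = G/AEHF/- → run G
t=18: L0/L1/L2 = -/AEHFG/- → run A
t=19: L0/L1/L2 = -/AEHFG/- → run A
t=20: L0/L1/L2 = -/AEHFG/- → run A
t=21: L0/L1/L2 = -/AEHFG/- → run A
t=22: L0/L1/L2 = -/AEHFG/- → run A
t=23: L0/L1/L2 = -/EHFG/- → run E
t=24: L0/L1/L2 = -/EHFG/- → run E
t=25: L0/L1/L2 = -/EHFG/- → run E
t=26: L0/L1/L2 = -/EHFG/- → run E
t=27: L0/L1/L2 = -/HFG/- → run H
t=28: L0/L1/L2 = -/FG/- → run F
t=29: L0/L1/L2 = -/FG/- → run F
t=30: L0/L1/L2 = -/FG/- → run F
t=31: L0/L1/L2 = -/G/- → run G
t=32: (idle)
t=33: (idle)
t=34: (idle)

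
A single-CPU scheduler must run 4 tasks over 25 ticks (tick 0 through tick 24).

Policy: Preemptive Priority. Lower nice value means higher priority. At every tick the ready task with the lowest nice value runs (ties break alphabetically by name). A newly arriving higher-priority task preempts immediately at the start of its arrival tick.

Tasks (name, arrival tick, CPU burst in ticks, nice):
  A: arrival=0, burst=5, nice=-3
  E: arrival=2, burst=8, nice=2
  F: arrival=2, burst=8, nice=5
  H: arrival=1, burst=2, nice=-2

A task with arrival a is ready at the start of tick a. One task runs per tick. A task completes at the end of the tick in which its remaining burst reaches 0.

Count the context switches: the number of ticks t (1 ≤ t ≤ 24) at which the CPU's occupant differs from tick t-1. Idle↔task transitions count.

context switches = 4

t=0: ready={A} → run A
t=1: ready={A,H} → run A
t=2: ready={A,E,F,H} → run A
t=3: ready={A,E,F,H} → run A
t=4: ready={A,E,F,H} → run A
t=5: ready={E,F,H} → run H
t=6: ready={E,F,H} → run H
t=7: ready={E,F} → run E
t=8: ready={E,F} → run E
t=9: ready={E,F} → run E
t=10: ready={E,F} → run E
t=11: ready={E,F} → run E
t=12: ready={E,F} → run E
t=13: ready={E,F} → run E
t=14: ready={E,F} → run E
t=15: ready={F} → run F
t=16: ready={F} → run F
t=17: ready={F} → run F
t=18: ready={F} → run F
t=19: ready={F} → run F
t=20: ready={F} → run F
t=21: ready={F} → run F
t=22: ready={F} → run F
t=23: (idle)
t=24: (idle)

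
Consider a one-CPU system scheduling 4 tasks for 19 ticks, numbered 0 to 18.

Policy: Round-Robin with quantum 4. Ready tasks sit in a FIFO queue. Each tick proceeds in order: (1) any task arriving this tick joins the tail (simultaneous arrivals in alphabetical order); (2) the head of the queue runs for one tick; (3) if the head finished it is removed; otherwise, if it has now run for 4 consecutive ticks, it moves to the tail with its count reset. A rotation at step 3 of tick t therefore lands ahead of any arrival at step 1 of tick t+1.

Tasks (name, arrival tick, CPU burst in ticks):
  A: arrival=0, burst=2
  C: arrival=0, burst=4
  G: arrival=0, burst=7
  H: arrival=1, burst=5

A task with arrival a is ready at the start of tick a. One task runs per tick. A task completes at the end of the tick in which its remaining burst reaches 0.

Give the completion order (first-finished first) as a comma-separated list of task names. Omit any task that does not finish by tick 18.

t=0: queue=[A,C,G] q_used=0 → run A
t=1: queue=[A,C,G,H] q_used=1 → run A
t=2: queue=[C,G,H] q_used=0 → run C
t=3: queue=[C,G,H] q_used=1 → run C
t=4: queue=[C,G,H] q_used=2 → run C
t=5: queue=[C,G,H] q_used=3 → run C
t=6: queue=[G,H] q_used=0 → run G
t=7: queue=[G,H] q_used=1 → run G
t=8: queue=[G,H] q_used=2 → run G
t=9: queue=[G,H] q_used=3 → run G
t=10: queue=[H,G] q_used=0 → run H
t=11: queue=[H,G] q_used=1 → run H
t=12: queue=[H,G] q_used=2 → run H
t=13: queue=[H,G] q_used=3 → run H
t=14: queue=[G,H] q_used=0 → run G
t=15: queue=[G,H] q_used=1 → run G
t=16: queue=[G,H] q_used=2 → run G
t=17: queue=[H] q_used=0 → run H
t=18: (idle)

completion order = A, C, G, H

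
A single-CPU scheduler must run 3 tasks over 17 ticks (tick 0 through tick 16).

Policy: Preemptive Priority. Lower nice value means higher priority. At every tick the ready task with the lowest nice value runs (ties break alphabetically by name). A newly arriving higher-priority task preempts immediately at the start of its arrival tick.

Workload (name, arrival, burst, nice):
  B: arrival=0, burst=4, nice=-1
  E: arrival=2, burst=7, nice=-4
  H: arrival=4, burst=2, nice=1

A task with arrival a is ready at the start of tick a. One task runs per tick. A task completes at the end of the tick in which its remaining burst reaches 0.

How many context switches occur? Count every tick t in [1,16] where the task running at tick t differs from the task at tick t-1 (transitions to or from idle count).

t=0: ready={B} → run B
t=1: ready={B} → run B
t=2: ready={B,E} → run E
t=3: ready={B,E} → run E
t=4: ready={B,E,H} → run E
t=5: ready={B,E,H} → run E
t=6: ready={B,E,H} → run E
t=7: ready={B,E,H} → run E
t=8: ready={B,E,H} → run E
t=9: ready={B,H} → run B
t=10: ready={B,H} → run B
t=11: ready={H} → run H
t=12: ready={H} → run H
t=13: (idle)
t=14: (idle)
t=15: (idle)
t=16: (idle)

context switches = 4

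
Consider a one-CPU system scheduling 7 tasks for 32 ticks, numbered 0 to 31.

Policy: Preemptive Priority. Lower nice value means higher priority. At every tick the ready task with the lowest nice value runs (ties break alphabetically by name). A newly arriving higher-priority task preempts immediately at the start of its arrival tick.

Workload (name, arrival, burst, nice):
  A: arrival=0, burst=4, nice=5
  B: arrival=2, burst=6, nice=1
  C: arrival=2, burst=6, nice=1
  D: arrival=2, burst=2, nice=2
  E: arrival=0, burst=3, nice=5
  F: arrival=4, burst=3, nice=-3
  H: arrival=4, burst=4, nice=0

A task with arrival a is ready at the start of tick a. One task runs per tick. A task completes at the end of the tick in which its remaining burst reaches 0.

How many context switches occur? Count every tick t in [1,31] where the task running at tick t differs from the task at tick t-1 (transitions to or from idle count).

context switches = 9

t=0: ready={A,E} → run A
t=1: ready={A,E} → run A
t=2: ready={A,B,C,D,E} → run B
t=3: ready={A,B,C,D,E} → run B
t=4: ready={A,B,C,D,E,F,H} → run F
t=5: ready={A,B,C,D,E,F,H} → run F
t=6: ready={A,B,C,D,E,F,H} → run F
t=7: ready={A,B,C,D,E,H} → run H
t=8: ready={A,B,C,D,E,H} → run H
t=9: ready={A,B,C,D,E,H} → run H
t=10: ready={A,B,C,D,E,H} → run H
t=11: ready={A,B,C,D,E} → run B
t=12: ready={A,B,C,D,E} → run B
t=13: ready={A,B,C,D,E} → run B
t=14: ready={A,B,C,D,E} → run B
t=15: ready={A,C,D,E} → run C
t=16: ready={A,C,D,E} → run C
t=17: ready={A,C,D,E} → run C
t=18: ready={A,C,D,E} → run C
t=19: ready={A,C,D,E} → run C
t=20: ready={A,C,D,E} → run C
t=21: ready={A,D,E} → run D
t=22: ready={A,D,E} → run D
t=23: ready={A,E} → run A
t=24: ready={A,E} → run A
t=25: ready={E} → run E
t=26: ready={E} → run E
t=27: ready={E} → run E
t=28: (idle)
t=29: (idle)
t=30: (idle)
t=31: (idle)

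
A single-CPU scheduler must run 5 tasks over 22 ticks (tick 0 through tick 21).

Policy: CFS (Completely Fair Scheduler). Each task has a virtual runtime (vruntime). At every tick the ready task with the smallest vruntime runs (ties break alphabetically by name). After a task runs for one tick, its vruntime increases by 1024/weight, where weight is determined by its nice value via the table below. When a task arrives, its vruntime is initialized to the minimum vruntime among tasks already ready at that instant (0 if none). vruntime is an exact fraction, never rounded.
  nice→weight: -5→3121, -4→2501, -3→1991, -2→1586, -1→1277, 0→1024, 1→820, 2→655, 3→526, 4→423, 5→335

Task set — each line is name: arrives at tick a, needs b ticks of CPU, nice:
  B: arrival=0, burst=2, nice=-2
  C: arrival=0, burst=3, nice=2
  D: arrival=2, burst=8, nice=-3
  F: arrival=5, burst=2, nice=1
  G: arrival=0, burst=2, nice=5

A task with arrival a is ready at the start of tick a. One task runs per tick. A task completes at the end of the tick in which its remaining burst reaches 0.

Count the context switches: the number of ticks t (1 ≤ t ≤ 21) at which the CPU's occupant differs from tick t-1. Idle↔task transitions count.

t=0: vr[B=0 C=0 G=0] → run B
t=1: vr[B=512/793 C=0 G=0] → run C
t=2: vr[B=512/793 C=1024/655 D=0 G=0] → run D
t=3: vr[B=512/793 C=1024/655 D=1024/1991 G=0] → run G
t=4: vr[B=512/793 C=1024/655 D=1024/1991 G=1024/335] → run D
t=5: vr[B=512/793 C=1024/655 D=2048/1991 F=512/793 G=1024/335] → run B
t=6: vr[C=1024/655 D=2048/1991 F=512/793 G=1024/335] → run F
t=7: vr[C=1024/655 D=2048/1991 F=307968/162565 G=1024/335] → run D
t=8: vr[C=1024/655 D=3072/1991 F=307968/162565 G=1024/335] → run D
t=9: vr[C=1024/655 D=4096/1991 F=307968/162565 G=1024/335] → run C
t=10: vr[C=2048/655 D=4096/1991 F=307968/162565 G=1024/335] → run F
t=11: vr[C=2048/655 D=4096/1991 G=1024/335] → run D
t=12: vr[C=2048/655 D=5120/1991 G=1024/335] → run D
t=13: vr[C=2048/655 D=6144/1991 G=1024/335] → run G
t=14: vr[C=2048/655 D=6144/1991] → run D
t=15: vr[C=2048/655 D=7168/1991] → run C
t=16: vr[D=7168/1991] → run D
t=17: (idle)
t=18: (idle)
t=19: (idle)
t=20: (idle)
t=21: (idle)

context switches = 15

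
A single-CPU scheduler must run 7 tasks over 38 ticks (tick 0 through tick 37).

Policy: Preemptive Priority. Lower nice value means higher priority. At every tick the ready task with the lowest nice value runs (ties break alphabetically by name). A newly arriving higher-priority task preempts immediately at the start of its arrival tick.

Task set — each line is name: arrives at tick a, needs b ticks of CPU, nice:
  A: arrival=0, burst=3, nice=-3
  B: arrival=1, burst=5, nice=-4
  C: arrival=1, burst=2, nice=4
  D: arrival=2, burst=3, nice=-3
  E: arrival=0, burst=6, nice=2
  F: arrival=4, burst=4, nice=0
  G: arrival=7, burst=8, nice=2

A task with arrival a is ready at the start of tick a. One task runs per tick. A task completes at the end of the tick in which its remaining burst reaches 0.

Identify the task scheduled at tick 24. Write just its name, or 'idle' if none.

t=0: ready={A,E} → run A
t=1: ready={A,B,C,E} → run B
t=2: ready={A,B,C,D,E} → run B
t=3: ready={A,B,C,D,E} → run B
t=4: ready={A,B,C,D,E,F} → run B
t=5: ready={A,B,C,D,E,F} → run B
t=6: ready={A,C,D,E,F} → run A
t=7: ready={A,C,D,E,F,G} → run A
t=8: ready={C,D,E,F,G} → run D
t=9: ready={C,D,E,F,G} → run D
t=10: ready={C,D,E,F,G} → run D
t=11: ready={C,E,F,G} → run F
t=12: ready={C,E,F,G} → run F
t=13: ready={C,E,F,G} → run F
t=14: ready={C,E,F,G} → run F
t=15: ready={C,E,G} → run E
t=16: ready={C,E,G} → run E
t=17: ready={C,E,G} → run E
t=18: ready={C,E,G} → run E
t=19: ready={C,E,G} → run E
t=20: ready={C,E,G} → run E
t=21: ready={C,G} → run G
t=22: ready={C,G} → run G
t=23: ready={C,G} → run G
t=24: ready={C,G} → run G
t=25: ready={C,G} → run G
t=26: ready={C,G} → run G
t=27: ready={C,G} → run G
t=28: ready={C,G} → run G
t=29: ready={C} → run C
t=30: ready={C} → run C
t=31: (idle)
t=32: (idle)
t=33: (idle)
t=34: (idle)
t=35: (idle)
t=36: (idle)
t=37: (idle)

running at tick 24 = G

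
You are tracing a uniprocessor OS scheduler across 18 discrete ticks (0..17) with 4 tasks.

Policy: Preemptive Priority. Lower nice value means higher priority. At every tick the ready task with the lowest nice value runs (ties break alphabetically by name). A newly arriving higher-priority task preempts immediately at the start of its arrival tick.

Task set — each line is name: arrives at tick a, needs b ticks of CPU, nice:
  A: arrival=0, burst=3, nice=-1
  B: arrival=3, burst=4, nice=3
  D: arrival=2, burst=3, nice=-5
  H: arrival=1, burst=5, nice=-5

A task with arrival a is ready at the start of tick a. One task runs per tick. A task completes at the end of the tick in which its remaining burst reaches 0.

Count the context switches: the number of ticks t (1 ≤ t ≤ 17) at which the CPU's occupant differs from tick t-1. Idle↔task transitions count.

context switches = 6

t=0: ready={A} → run A
t=1: ready={A,H} → run H
t=2: ready={A,D,H} → run D
t=3: ready={A,B,D,H} → run D
t=4: ready={A,B,D,H} → run D
t=5: ready={A,B,H} → run H
t=6: ready={A,B,H} → run H
t=7: ready={A,B,H} → run H
t=8: ready={A,B,H} → run H
t=9: ready={A,B} → run A
t=10: ready={A,B} → run A
t=11: ready={B} → run B
t=12: ready={B} → run B
t=13: ready={B} → run B
t=14: ready={B} → run B
t=15: (idle)
t=16: (idle)
t=17: (idle)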